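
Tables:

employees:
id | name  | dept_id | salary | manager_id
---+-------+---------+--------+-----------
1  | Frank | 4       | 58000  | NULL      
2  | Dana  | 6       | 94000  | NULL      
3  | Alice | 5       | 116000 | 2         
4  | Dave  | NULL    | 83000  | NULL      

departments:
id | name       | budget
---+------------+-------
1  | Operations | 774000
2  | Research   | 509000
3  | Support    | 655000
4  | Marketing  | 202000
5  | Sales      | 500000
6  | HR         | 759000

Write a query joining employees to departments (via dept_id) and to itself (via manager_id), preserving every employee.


Two LEFT JOINs from the same base table employees: one to departments via dept_id, one to employees itself via manager_id. Both are LEFT so every employee is preserved.
Match against departments:
  - employee 1 (Frank): dept_id=4 -> matches Marketing
  - employee 2 (Dana): dept_id=6 -> matches HR
  - employee 3 (Alice): dept_id=5 -> matches Sales
  - employee 4 (Dave): dept_id=NULL, no match -> kept with NULL
Match against employees (self):
  - employee 1 (Frank): manager_id=NULL -> NULL
  - employee 2 (Dana): manager_id=NULL -> NULL
  - employee 3 (Alice): manager_id=2 -> Dana
  - employee 4 (Dave): manager_id=NULL -> NULL

SQL:
SELECT a.name, b.name AS department, c.name AS manager
FROM employees a
LEFT JOIN departments b ON a.dept_id = b.id
LEFT JOIN employees c ON a.manager_id = c.id

Result:
name  | department | manager
------+------------+--------
Frank | Marketing  | NULL   
Dana  | HR         | NULL   
Alice | Sales      | Dana   
Dave  | NULL       | NULL   


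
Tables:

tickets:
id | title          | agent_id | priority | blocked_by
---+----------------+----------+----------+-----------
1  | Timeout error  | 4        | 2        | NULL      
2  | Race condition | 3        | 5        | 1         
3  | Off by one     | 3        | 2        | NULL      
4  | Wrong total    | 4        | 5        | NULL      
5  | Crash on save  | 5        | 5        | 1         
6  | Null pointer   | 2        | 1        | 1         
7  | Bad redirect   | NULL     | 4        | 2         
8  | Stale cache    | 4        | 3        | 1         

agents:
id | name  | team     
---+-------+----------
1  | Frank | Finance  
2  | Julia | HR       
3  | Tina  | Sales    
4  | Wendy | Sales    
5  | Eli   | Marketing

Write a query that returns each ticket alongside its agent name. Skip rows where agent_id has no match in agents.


INNER JOIN keeps only tickets rows whose agent_id matches an id in agents. Walk through each ticket:
  - ticket 1 (Timeout error): agent_id=4 -> matches Wendy
  - ticket 2 (Race condition): agent_id=3 -> matches Tina
  - ticket 3 (Off by one): agent_id=3 -> matches Tina
  - ticket 4 (Wrong total): agent_id=4 -> matches Wendy
  - ticket 5 (Crash on save): agent_id=5 -> matches Eli
  - ticket 6 (Null pointer): agent_id=2 -> matches Julia
  - ticket 7 (Bad redirect): agent_id=NULL, no match -> dropped
  - ticket 8 (Stale cache): agent_id=4 -> matches Wendy
So 1 of 8 rows is dropped.

SQL:
SELECT a.title, b.name AS agent
FROM tickets a
INNER JOIN agents b ON a.agent_id = b.id

Result:
title          | agent
---------------+------
Timeout error  | Wendy
Race condition | Tina 
Off by one     | Tina 
Wrong total    | Wendy
Crash on save  | Eli  
Null pointer   | Julia
Stale cache    | Wendy


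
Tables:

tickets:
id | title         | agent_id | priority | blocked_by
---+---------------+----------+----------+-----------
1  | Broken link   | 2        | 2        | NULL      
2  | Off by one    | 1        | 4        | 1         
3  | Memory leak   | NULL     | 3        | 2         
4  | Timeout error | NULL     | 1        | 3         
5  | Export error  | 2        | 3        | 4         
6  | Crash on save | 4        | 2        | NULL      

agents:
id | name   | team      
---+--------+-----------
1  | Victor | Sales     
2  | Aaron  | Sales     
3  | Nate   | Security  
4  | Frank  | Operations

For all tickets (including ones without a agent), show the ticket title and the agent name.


LEFT JOIN keeps every row from tickets (the left table); where agent_id has no match in agents, the agent columns become NULL. Walk through each ticket:
  - ticket 1 (Broken link): agent_id=2 -> matches Aaron
  - ticket 2 (Off by one): agent_id=1 -> matches Victor
  - ticket 3 (Memory leak): agent_id=NULL, no match -> kept with NULL
  - ticket 4 (Timeout error): agent_id=NULL, no match -> kept with NULL
  - ticket 5 (Export error): agent_id=2 -> matches Aaron
  - ticket 6 (Crash on save): agent_id=4 -> matches Frank
All 6 rows appear; 2 have NULL agent.

SQL:
SELECT a.title, b.name AS agent
FROM tickets a
LEFT JOIN agents b ON a.agent_id = b.id

Result:
title         | agent 
--------------+-------
Broken link   | Aaron 
Off by one    | Victor
Memory leak   | NULL  
Timeout error | NULL  
Export error  | Aaron 
Crash on save | Frank 


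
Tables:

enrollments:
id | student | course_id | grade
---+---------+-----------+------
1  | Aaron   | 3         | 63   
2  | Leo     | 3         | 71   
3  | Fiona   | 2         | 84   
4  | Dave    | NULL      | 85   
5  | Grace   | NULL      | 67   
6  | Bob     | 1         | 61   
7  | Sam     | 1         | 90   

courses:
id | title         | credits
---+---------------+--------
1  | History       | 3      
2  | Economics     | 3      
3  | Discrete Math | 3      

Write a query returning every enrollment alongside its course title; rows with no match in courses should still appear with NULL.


LEFT JOIN keeps every row from enrollments (the left table); where course_id has no match in courses, the course columns become NULL. Walk through each enrollment:
  - enrollment 1 (Aaron): course_id=3 -> matches Discrete Math
  - enrollment 2 (Leo): course_id=3 -> matches Discrete Math
  - enrollment 3 (Fiona): course_id=2 -> matches Economics
  - enrollment 4 (Dave): course_id=NULL, no match -> kept with NULL
  - enrollment 5 (Grace): course_id=NULL, no match -> kept with NULL
  - enrollment 6 (Bob): course_id=1 -> matches History
  - enrollment 7 (Sam): course_id=1 -> matches History
All 7 rows appear; 2 have NULL course.

SQL:
SELECT a.student, b.title AS course
FROM enrollments a
LEFT JOIN courses b ON a.course_id = b.id

Result:
student | course       
--------+--------------
Aaron   | Discrete Math
Leo     | Discrete Math
Fiona   | Economics    
Dave    | NULL         
Grace   | NULL         
Bob     | History      
Sam     | History      


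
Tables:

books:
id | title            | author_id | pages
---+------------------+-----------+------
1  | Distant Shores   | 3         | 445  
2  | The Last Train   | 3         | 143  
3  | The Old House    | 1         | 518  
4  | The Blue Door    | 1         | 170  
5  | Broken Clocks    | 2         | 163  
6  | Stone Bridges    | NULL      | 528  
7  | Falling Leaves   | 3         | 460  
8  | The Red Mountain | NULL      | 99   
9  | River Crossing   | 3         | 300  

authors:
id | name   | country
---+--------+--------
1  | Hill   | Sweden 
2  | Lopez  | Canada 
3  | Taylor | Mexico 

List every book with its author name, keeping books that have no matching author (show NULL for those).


LEFT JOIN keeps every row from books (the left table); where author_id has no match in authors, the author columns become NULL. Walk through each book:
  - book 1 (Distant Shores): author_id=3 -> matches Taylor
  - book 2 (The Last Train): author_id=3 -> matches Taylor
  - book 3 (The Old House): author_id=1 -> matches Hill
  - book 4 (The Blue Door): author_id=1 -> matches Hill
  - book 5 (Broken Clocks): author_id=2 -> matches Lopez
  - book 6 (Stone Bridges): author_id=NULL, no match -> kept with NULL
  - book 7 (Falling Leaves): author_id=3 -> matches Taylor
  - book 8 (The Red Mountain): author_id=NULL, no match -> kept with NULL
  - book 9 (River Crossing): author_id=3 -> matches Taylor
All 9 rows appear; 2 have NULL author.

SQL:
SELECT a.title, b.name AS author
FROM books a
LEFT JOIN authors b ON a.author_id = b.id

Result:
title            | author
-----------------+-------
Distant Shores   | Taylor
The Last Train   | Taylor
The Old House    | Hill  
The Blue Door    | Hill  
Broken Clocks    | Lopez 
Stone Bridges    | NULL  
Falling Leaves   | Taylor
The Red Mountain | NULL  
River Crossing   | Taylor


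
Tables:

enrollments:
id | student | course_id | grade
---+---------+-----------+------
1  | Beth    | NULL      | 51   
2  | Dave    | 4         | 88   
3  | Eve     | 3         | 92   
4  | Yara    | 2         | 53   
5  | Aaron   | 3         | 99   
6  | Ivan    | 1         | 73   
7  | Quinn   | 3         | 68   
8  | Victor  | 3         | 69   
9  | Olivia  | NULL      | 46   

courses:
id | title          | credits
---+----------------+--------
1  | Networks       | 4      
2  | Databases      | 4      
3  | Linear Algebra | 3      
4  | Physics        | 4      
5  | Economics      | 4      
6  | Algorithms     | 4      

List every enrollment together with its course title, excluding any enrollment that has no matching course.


INNER JOIN keeps only enrollments rows whose course_id matches an id in courses. Walk through each enrollment:
  - enrollment 1 (Beth): course_id=NULL, no match -> dropped
  - enrollment 2 (Dave): course_id=4 -> matches Physics
  - enrollment 3 (Eve): course_id=3 -> matches Linear Algebra
  - enrollment 4 (Yara): course_id=2 -> matches Databases
  - enrollment 5 (Aaron): course_id=3 -> matches Linear Algebra
  - enrollment 6 (Ivan): course_id=1 -> matches Networks
  - enrollment 7 (Quinn): course_id=3 -> matches Linear Algebra
  - enrollment 8 (Victor): course_id=3 -> matches Linear Algebra
  - enrollment 9 (Olivia): course_id=NULL, no match -> dropped
So 2 of 9 rows are dropped.

SQL:
SELECT a.student, b.title AS course
FROM enrollments a
INNER JOIN courses b ON a.course_id = b.id

Result:
student | course        
--------+---------------
Dave    | Physics       
Eve     | Linear Algebra
Yara    | Databases     
Aaron   | Linear Algebra
Ivan    | Networks      
Quinn   | Linear Algebra
Victor  | Linear Algebra


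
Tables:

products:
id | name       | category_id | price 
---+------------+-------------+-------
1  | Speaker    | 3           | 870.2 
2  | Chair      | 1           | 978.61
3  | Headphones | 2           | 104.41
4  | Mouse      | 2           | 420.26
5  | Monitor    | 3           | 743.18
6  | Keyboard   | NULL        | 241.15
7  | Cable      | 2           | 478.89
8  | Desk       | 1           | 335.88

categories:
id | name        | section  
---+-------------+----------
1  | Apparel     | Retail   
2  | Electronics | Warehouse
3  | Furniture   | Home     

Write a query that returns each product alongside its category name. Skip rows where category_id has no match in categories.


INNER JOIN keeps only products rows whose category_id matches an id in categories. Walk through each product:
  - product 1 (Speaker): category_id=3 -> matches Furniture
  - product 2 (Chair): category_id=1 -> matches Apparel
  - product 3 (Headphones): category_id=2 -> matches Electronics
  - product 4 (Mouse): category_id=2 -> matches Electronics
  - product 5 (Monitor): category_id=3 -> matches Furniture
  - product 6 (Keyboard): category_id=NULL, no match -> dropped
  - product 7 (Cable): category_id=2 -> matches Electronics
  - product 8 (Desk): category_id=1 -> matches Apparel
So 1 of 8 rows is dropped.

SQL:
SELECT a.name, b.name AS category
FROM products a
INNER JOIN categories b ON a.category_id = b.id

Result:
name       | category   
-----------+------------
Speaker    | Furniture  
Chair      | Apparel    
Headphones | Electronics
Mouse      | Electronics
Monitor    | Furniture  
Cable      | Electronics
Desk       | Apparel    


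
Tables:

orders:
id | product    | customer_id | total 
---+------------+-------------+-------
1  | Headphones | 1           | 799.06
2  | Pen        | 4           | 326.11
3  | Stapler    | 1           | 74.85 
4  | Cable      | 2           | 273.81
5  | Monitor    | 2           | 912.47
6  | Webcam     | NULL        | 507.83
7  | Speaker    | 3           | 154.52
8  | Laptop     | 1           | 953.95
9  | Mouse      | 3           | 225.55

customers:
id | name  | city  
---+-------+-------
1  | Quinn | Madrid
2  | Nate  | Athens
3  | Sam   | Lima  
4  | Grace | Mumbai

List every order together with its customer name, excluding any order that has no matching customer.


INNER JOIN keeps only orders rows whose customer_id matches an id in customers. Walk through each order:
  - order 1 (Headphones): customer_id=1 -> matches Quinn
  - order 2 (Pen): customer_id=4 -> matches Grace
  - order 3 (Stapler): customer_id=1 -> matches Quinn
  - order 4 (Cable): customer_id=2 -> matches Nate
  - order 5 (Monitor): customer_id=2 -> matches Nate
  - order 6 (Webcam): customer_id=NULL, no match -> dropped
  - order 7 (Speaker): customer_id=3 -> matches Sam
  - order 8 (Laptop): customer_id=1 -> matches Quinn
  - order 9 (Mouse): customer_id=3 -> matches Sam
So 1 of 9 rows is dropped.

SQL:
SELECT a.product, b.name AS customer
FROM orders a
INNER JOIN customers b ON a.customer_id = b.id

Result:
product    | customer
-----------+---------
Headphones | Quinn   
Pen        | Grace   
Stapler    | Quinn   
Cable      | Nate    
Monitor    | Nate    
Speaker    | Sam     
Laptop     | Quinn   
Mouse      | Sam     


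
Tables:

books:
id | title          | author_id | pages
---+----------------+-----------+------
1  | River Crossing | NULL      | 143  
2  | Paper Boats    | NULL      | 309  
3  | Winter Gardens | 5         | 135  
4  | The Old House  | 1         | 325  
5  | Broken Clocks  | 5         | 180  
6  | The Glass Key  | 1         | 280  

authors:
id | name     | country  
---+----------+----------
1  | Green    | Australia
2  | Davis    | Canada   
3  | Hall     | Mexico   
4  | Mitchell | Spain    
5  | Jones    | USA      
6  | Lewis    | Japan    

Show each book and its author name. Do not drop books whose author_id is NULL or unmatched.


LEFT JOIN keeps every row from books (the left table); where author_id has no match in authors, the author columns become NULL. Walk through each book:
  - book 1 (River Crossing): author_id=NULL, no match -> kept with NULL
  - book 2 (Paper Boats): author_id=NULL, no match -> kept with NULL
  - book 3 (Winter Gardens): author_id=5 -> matches Jones
  - book 4 (The Old House): author_id=1 -> matches Green
  - book 5 (Broken Clocks): author_id=5 -> matches Jones
  - book 6 (The Glass Key): author_id=1 -> matches Green
All 6 rows appear; 2 have NULL author.

SQL:
SELECT a.title, b.name AS author
FROM books a
LEFT JOIN authors b ON a.author_id = b.id

Result:
title          | author
---------------+-------
River Crossing | NULL  
Paper Boats    | NULL  
Winter Gardens | Jones 
The Old House  | Green 
Broken Clocks  | Jones 
The Glass Key  | Green 


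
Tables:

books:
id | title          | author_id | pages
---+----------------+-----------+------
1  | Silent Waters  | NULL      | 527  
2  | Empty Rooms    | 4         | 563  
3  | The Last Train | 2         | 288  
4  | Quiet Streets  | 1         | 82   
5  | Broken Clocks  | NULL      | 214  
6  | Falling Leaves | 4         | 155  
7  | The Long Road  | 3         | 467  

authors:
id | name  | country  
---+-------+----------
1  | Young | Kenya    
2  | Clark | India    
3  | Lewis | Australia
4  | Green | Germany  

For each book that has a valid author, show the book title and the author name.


INNER JOIN keeps only books rows whose author_id matches an id in authors. Walk through each book:
  - book 1 (Silent Waters): author_id=NULL, no match -> dropped
  - book 2 (Empty Rooms): author_id=4 -> matches Green
  - book 3 (The Last Train): author_id=2 -> matches Clark
  - book 4 (Quiet Streets): author_id=1 -> matches Young
  - book 5 (Broken Clocks): author_id=NULL, no match -> dropped
  - book 6 (Falling Leaves): author_id=4 -> matches Green
  - book 7 (The Long Road): author_id=3 -> matches Lewis
So 2 of 7 rows are dropped.

SQL:
SELECT a.title, b.name AS author
FROM books a
INNER JOIN authors b ON a.author_id = b.id

Result:
title          | author
---------------+-------
Empty Rooms    | Green 
The Last Train | Clark 
Quiet Streets  | Young 
Falling Leaves | Green 
The Long Road  | Lewis 


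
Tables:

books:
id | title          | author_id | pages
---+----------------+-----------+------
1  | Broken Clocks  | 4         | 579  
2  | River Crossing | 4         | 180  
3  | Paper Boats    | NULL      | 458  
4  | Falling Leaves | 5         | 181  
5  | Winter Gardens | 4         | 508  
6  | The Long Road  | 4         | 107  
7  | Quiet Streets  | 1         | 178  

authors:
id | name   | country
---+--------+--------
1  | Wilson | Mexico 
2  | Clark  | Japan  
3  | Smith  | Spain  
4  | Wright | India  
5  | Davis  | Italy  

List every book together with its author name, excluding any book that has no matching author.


INNER JOIN keeps only books rows whose author_id matches an id in authors. Walk through each book:
  - book 1 (Broken Clocks): author_id=4 -> matches Wright
  - book 2 (River Crossing): author_id=4 -> matches Wright
  - book 3 (Paper Boats): author_id=NULL, no match -> dropped
  - book 4 (Falling Leaves): author_id=5 -> matches Davis
  - book 5 (Winter Gardens): author_id=4 -> matches Wright
  - book 6 (The Long Road): author_id=4 -> matches Wright
  - book 7 (Quiet Streets): author_id=1 -> matches Wilson
So 1 of 7 rows is dropped.

SQL:
SELECT a.title, b.name AS author
FROM books a
INNER JOIN authors b ON a.author_id = b.id

Result:
title          | author
---------------+-------
Broken Clocks  | Wright
River Crossing | Wright
Falling Leaves | Davis 
Winter Gardens | Wright
The Long Road  | Wright
Quiet Streets  | Wilson


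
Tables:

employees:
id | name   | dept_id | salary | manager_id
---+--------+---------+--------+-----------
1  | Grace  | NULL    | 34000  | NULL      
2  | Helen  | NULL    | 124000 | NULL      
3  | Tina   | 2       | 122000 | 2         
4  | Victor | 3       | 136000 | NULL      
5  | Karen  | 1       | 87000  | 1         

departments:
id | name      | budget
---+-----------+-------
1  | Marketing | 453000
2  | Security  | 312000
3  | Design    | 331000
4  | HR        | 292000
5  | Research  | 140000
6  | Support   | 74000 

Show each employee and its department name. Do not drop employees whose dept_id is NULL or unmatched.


LEFT JOIN keeps every row from employees (the left table); where dept_id has no match in departments, the department columns become NULL. Walk through each employee:
  - employee 1 (Grace): dept_id=NULL, no match -> kept with NULL
  - employee 2 (Helen): dept_id=NULL, no match -> kept with NULL
  - employee 3 (Tina): dept_id=2 -> matches Security
  - employee 4 (Victor): dept_id=3 -> matches Design
  - employee 5 (Karen): dept_id=1 -> matches Marketing
All 5 rows appear; 2 have NULL department.

SQL:
SELECT a.name, b.name AS department
FROM employees a
LEFT JOIN departments b ON a.dept_id = b.id

Result:
name   | department
-------+-----------
Grace  | NULL      
Helen  | NULL      
Tina   | Security  
Victor | Design    
Karen  | Marketing 


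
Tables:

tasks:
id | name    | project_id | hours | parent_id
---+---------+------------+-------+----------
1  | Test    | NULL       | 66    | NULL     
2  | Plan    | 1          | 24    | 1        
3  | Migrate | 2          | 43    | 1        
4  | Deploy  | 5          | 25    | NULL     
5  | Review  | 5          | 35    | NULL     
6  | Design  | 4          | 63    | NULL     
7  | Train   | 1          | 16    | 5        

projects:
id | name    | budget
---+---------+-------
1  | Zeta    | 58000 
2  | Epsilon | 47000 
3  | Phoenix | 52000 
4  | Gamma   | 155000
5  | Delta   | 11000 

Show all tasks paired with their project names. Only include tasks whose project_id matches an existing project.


INNER JOIN keeps only tasks rows whose project_id matches an id in projects. Walk through each task:
  - task 1 (Test): project_id=NULL, no match -> dropped
  - task 2 (Plan): project_id=1 -> matches Zeta
  - task 3 (Migrate): project_id=2 -> matches Epsilon
  - task 4 (Deploy): project_id=5 -> matches Delta
  - task 5 (Review): project_id=5 -> matches Delta
  - task 6 (Design): project_id=4 -> matches Gamma
  - task 7 (Train): project_id=1 -> matches Zeta
So 1 of 7 rows is dropped.

SQL:
SELECT a.name, b.name AS project
FROM tasks a
INNER JOIN projects b ON a.project_id = b.id

Result:
name    | project
--------+--------
Plan    | Zeta   
Migrate | Epsilon
Deploy  | Delta  
Review  | Delta  
Design  | Gamma  
Train   | Zeta   


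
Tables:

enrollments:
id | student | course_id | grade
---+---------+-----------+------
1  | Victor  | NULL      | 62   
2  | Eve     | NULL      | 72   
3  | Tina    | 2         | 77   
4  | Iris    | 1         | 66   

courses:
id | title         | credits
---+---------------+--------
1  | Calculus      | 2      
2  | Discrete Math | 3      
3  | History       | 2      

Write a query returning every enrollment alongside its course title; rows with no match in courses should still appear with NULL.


LEFT JOIN keeps every row from enrollments (the left table); where course_id has no match in courses, the course columns become NULL. Walk through each enrollment:
  - enrollment 1 (Victor): course_id=NULL, no match -> kept with NULL
  - enrollment 2 (Eve): course_id=NULL, no match -> kept with NULL
  - enrollment 3 (Tina): course_id=2 -> matches Discrete Math
  - enrollment 4 (Iris): course_id=1 -> matches Calculus
All 4 rows appear; 2 have NULL course.

SQL:
SELECT a.student, b.title AS course
FROM enrollments a
LEFT JOIN courses b ON a.course_id = b.id

Result:
student | course       
--------+--------------
Victor  | NULL         
Eve     | NULL         
Tina    | Discrete Math
Iris    | Calculus     


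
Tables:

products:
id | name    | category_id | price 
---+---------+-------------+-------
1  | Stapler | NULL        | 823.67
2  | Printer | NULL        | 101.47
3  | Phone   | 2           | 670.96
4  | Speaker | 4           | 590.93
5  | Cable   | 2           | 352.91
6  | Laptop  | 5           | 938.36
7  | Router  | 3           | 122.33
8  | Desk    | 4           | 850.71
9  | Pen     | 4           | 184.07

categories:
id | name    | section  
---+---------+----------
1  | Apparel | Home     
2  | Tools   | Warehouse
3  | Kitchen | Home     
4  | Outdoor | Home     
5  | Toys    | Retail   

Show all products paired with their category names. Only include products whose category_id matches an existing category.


INNER JOIN keeps only products rows whose category_id matches an id in categories. Walk through each product:
  - product 1 (Stapler): category_id=NULL, no match -> dropped
  - product 2 (Printer): category_id=NULL, no match -> dropped
  - product 3 (Phone): category_id=2 -> matches Tools
  - product 4 (Speaker): category_id=4 -> matches Outdoor
  - product 5 (Cable): category_id=2 -> matches Tools
  - product 6 (Laptop): category_id=5 -> matches Toys
  - product 7 (Router): category_id=3 -> matches Kitchen
  - product 8 (Desk): category_id=4 -> matches Outdoor
  - product 9 (Pen): category_id=4 -> matches Outdoor
So 2 of 9 rows are dropped.

SQL:
SELECT a.name, b.name AS category
FROM products a
INNER JOIN categories b ON a.category_id = b.id

Result:
name    | category
--------+---------
Phone   | Tools   
Speaker | Outdoor 
Cable   | Tools   
Laptop  | Toys    
Router  | Kitchen 
Desk    | Outdoor 
Pen     | Outdoor 


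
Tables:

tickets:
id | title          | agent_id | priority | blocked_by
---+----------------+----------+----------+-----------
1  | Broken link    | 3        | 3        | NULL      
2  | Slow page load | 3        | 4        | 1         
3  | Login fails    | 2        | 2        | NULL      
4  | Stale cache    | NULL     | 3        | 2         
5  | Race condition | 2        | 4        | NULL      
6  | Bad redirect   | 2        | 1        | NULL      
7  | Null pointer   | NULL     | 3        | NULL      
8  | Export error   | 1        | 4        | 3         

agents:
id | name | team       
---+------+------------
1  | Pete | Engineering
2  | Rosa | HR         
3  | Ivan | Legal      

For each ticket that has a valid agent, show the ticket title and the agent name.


INNER JOIN keeps only tickets rows whose agent_id matches an id in agents. Walk through each ticket:
  - ticket 1 (Broken link): agent_id=3 -> matches Ivan
  - ticket 2 (Slow page load): agent_id=3 -> matches Ivan
  - ticket 3 (Login fails): agent_id=2 -> matches Rosa
  - ticket 4 (Stale cache): agent_id=NULL, no match -> dropped
  - ticket 5 (Race condition): agent_id=2 -> matches Rosa
  - ticket 6 (Bad redirect): agent_id=2 -> matches Rosa
  - ticket 7 (Null pointer): agent_id=NULL, no match -> dropped
  - ticket 8 (Export error): agent_id=1 -> matches Pete
So 2 of 8 rows are dropped.

SQL:
SELECT a.title, b.name AS agent
FROM tickets a
INNER JOIN agents b ON a.agent_id = b.id

Result:
title          | agent
---------------+------
Broken link    | Ivan 
Slow page load | Ivan 
Login fails    | Rosa 
Race condition | Rosa 
Bad redirect   | Rosa 
Export error   | Pete 


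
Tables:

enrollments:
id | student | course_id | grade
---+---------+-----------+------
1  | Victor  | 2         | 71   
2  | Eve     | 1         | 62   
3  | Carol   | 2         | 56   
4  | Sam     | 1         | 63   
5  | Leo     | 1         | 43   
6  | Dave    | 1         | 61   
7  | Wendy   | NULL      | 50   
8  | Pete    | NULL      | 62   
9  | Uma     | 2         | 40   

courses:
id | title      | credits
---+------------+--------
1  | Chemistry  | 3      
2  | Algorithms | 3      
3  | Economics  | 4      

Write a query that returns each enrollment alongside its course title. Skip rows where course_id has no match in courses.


INNER JOIN keeps only enrollments rows whose course_id matches an id in courses. Walk through each enrollment:
  - enrollment 1 (Victor): course_id=2 -> matches Algorithms
  - enrollment 2 (Eve): course_id=1 -> matches Chemistry
  - enrollment 3 (Carol): course_id=2 -> matches Algorithms
  - enrollment 4 (Sam): course_id=1 -> matches Chemistry
  - enrollment 5 (Leo): course_id=1 -> matches Chemistry
  - enrollment 6 (Dave): course_id=1 -> matches Chemistry
  - enrollment 7 (Wendy): course_id=NULL, no match -> dropped
  - enrollment 8 (Pete): course_id=NULL, no match -> dropped
  - enrollment 9 (Uma): course_id=2 -> matches Algorithms
So 2 of 9 rows are dropped.

SQL:
SELECT a.student, b.title AS course
FROM enrollments a
INNER JOIN courses b ON a.course_id = b.id

Result:
student | course    
--------+-----------
Victor  | Algorithms
Eve     | Chemistry 
Carol   | Algorithms
Sam     | Chemistry 
Leo     | Chemistry 
Dave    | Chemistry 
Uma     | Algorithms


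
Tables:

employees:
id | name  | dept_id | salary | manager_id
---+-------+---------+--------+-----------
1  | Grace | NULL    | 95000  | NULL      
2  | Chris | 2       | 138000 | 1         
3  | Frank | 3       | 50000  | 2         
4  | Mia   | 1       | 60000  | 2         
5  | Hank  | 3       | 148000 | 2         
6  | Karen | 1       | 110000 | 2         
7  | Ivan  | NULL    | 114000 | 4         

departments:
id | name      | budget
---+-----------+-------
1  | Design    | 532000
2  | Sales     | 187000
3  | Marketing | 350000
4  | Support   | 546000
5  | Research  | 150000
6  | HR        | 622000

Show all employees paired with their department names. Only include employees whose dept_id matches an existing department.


INNER JOIN keeps only employees rows whose dept_id matches an id in departments. Walk through each employee:
  - employee 1 (Grace): dept_id=NULL, no match -> dropped
  - employee 2 (Chris): dept_id=2 -> matches Sales
  - employee 3 (Frank): dept_id=3 -> matches Marketing
  - employee 4 (Mia): dept_id=1 -> matches Design
  - employee 5 (Hank): dept_id=3 -> matches Marketing
  - employee 6 (Karen): dept_id=1 -> matches Design
  - employee 7 (Ivan): dept_id=NULL, no match -> dropped
So 2 of 7 rows are dropped.

SQL:
SELECT a.name, b.name AS department
FROM employees a
INNER JOIN departments b ON a.dept_id = b.id

Result:
name  | department
------+-----------
Chris | Sales     
Frank | Marketing 
Mia   | Design    
Hank  | Marketing 
Karen | Design    


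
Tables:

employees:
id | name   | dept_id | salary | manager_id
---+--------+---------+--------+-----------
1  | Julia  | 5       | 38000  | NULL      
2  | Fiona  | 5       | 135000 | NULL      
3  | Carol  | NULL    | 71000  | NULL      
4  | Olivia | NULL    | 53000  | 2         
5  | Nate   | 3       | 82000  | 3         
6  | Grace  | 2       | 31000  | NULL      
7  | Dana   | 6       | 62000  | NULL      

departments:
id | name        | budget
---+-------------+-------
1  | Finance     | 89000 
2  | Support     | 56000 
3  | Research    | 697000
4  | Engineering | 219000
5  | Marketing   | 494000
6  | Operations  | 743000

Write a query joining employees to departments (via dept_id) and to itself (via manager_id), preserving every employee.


Two LEFT JOINs from the same base table employees: one to departments via dept_id, one to employees itself via manager_id. Both are LEFT so every employee is preserved.
Match against departments:
  - employee 1 (Julia): dept_id=5 -> matches Marketing
  - employee 2 (Fiona): dept_id=5 -> matches Marketing
  - employee 3 (Carol): dept_id=NULL, no match -> kept with NULL
  - employee 4 (Olivia): dept_id=NULL, no match -> kept with NULL
  - employee 5 (Nate): dept_id=3 -> matches Research
  - employee 6 (Grace): dept_id=2 -> matches Support
  - employee 7 (Dana): dept_id=6 -> matches Operations
Match against employees (self):
  - employee 1 (Julia): manager_id=NULL -> NULL
  - employee 2 (Fiona): manager_id=NULL -> NULL
  - employee 3 (Carol): manager_id=NULL -> NULL
  - employee 4 (Olivia): manager_id=2 -> Fiona
  - employee 5 (Nate): manager_id=3 -> Carol
  - employee 6 (Grace): manager_id=NULL -> NULL
  - employee 7 (Dana): manager_id=NULL -> NULL

SQL:
SELECT a.name, b.name AS department, c.name AS manager
FROM employees a
LEFT JOIN departments b ON a.dept_id = b.id
LEFT JOIN employees c ON a.manager_id = c.id

Result:
name   | department | manager
-------+------------+--------
Julia  | Marketing  | NULL   
Fiona  | Marketing  | NULL   
Carol  | NULL       | NULL   
Olivia | NULL       | Fiona  
Nate   | Research   | Carol  
Grace  | Support    | NULL   
Dana   | Operations | NULL   


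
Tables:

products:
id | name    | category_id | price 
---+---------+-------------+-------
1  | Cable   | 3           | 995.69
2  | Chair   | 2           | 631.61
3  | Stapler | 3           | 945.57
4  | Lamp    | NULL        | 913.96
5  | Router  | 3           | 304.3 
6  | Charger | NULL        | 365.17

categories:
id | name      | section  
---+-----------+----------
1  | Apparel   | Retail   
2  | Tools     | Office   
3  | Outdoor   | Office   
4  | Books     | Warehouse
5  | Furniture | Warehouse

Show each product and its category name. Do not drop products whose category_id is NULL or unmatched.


LEFT JOIN keeps every row from products (the left table); where category_id has no match in categories, the category columns become NULL. Walk through each product:
  - product 1 (Cable): category_id=3 -> matches Outdoor
  - product 2 (Chair): category_id=2 -> matches Tools
  - product 3 (Stapler): category_id=3 -> matches Outdoor
  - product 4 (Lamp): category_id=NULL, no match -> kept with NULL
  - product 5 (Router): category_id=3 -> matches Outdoor
  - product 6 (Charger): category_id=NULL, no match -> kept with NULL
All 6 rows appear; 2 have NULL category.

SQL:
SELECT a.name, b.name AS category
FROM products a
LEFT JOIN categories b ON a.category_id = b.id

Result:
name    | category
--------+---------
Cable   | Outdoor 
Chair   | Tools   
Stapler | Outdoor 
Lamp    | NULL    
Router  | Outdoor 
Charger | NULL    


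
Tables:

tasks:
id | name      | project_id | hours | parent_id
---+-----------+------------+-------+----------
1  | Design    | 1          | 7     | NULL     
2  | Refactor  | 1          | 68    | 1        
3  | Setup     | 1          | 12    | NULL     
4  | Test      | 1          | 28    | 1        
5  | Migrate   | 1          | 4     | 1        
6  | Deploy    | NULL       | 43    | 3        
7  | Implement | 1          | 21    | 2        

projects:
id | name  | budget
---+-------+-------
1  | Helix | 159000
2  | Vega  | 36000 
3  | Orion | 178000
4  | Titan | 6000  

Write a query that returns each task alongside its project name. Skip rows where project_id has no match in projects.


INNER JOIN keeps only tasks rows whose project_id matches an id in projects. Walk through each task:
  - task 1 (Design): project_id=1 -> matches Helix
  - task 2 (Refactor): project_id=1 -> matches Helix
  - task 3 (Setup): project_id=1 -> matches Helix
  - task 4 (Test): project_id=1 -> matches Helix
  - task 5 (Migrate): project_id=1 -> matches Helix
  - task 6 (Deploy): project_id=NULL, no match -> dropped
  - task 7 (Implement): project_id=1 -> matches Helix
So 1 of 7 rows is dropped.

SQL:
SELECT a.name, b.name AS project
FROM tasks a
INNER JOIN projects b ON a.project_id = b.id

Result:
name      | project
----------+--------
Design    | Helix  
Refactor  | Helix  
Setup     | Helix  
Test      | Helix  
Migrate   | Helix  
Implement | Helix  


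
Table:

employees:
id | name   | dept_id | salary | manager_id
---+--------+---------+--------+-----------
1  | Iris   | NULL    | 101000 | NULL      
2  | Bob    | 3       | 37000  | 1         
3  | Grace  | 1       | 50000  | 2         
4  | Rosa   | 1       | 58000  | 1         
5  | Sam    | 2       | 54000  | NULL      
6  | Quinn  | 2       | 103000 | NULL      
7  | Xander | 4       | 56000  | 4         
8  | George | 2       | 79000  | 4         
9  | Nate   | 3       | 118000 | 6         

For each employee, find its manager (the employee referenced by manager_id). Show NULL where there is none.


This is a self-join: employees is joined to a second copy of itself, matching each row's manager_id to another row's id. Use LEFT JOIN so rows with manager_id=NULL are kept.
  - employee 1 (Iris): manager_id=NULL -> NULL
  - employee 2 (Bob): manager_id=1 -> Iris
  - employee 3 (Grace): manager_id=2 -> Bob
  - employee 4 (Rosa): manager_id=1 -> Iris
  - employee 5 (Sam): manager_id=NULL -> NULL
  - employee 6 (Quinn): manager_id=NULL -> NULL
  - employee 7 (Xander): manager_id=4 -> Rosa
  - employee 8 (George): manager_id=4 -> Rosa
  - employee 9 (Nate): manager_id=6 -> Quinn

SQL:
SELECT a.name AS item, b.name AS manager
FROM employees a
LEFT JOIN employees b ON a.manager_id = b.id

Result:
item   | manager
-------+--------
Iris   | NULL   
Bob    | Iris   
Grace  | Bob    
Rosa   | Iris   
Sam    | NULL   
Quinn  | NULL   
Xander | Rosa   
George | Rosa   
Nate   | Quinn  


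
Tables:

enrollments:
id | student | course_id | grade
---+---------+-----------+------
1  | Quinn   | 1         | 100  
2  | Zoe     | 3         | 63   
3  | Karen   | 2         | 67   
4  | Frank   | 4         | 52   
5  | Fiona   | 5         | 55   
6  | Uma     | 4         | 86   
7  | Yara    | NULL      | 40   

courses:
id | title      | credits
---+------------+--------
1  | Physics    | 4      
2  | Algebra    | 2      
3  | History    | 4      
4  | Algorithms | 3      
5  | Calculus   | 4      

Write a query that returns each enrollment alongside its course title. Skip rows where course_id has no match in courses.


INNER JOIN keeps only enrollments rows whose course_id matches an id in courses. Walk through each enrollment:
  - enrollment 1 (Quinn): course_id=1 -> matches Physics
  - enrollment 2 (Zoe): course_id=3 -> matches History
  - enrollment 3 (Karen): course_id=2 -> matches Algebra
  - enrollment 4 (Frank): course_id=4 -> matches Algorithms
  - enrollment 5 (Fiona): course_id=5 -> matches Calculus
  - enrollment 6 (Uma): course_id=4 -> matches Algorithms
  - enrollment 7 (Yara): course_id=NULL, no match -> dropped
So 1 of 7 rows is dropped.

SQL:
SELECT a.student, b.title AS course
FROM enrollments a
INNER JOIN courses b ON a.course_id = b.id

Result:
student | course    
--------+-----------
Quinn   | Physics   
Zoe     | History   
Karen   | Algebra   
Frank   | Algorithms
Fiona   | Calculus  
Uma     | Algorithms


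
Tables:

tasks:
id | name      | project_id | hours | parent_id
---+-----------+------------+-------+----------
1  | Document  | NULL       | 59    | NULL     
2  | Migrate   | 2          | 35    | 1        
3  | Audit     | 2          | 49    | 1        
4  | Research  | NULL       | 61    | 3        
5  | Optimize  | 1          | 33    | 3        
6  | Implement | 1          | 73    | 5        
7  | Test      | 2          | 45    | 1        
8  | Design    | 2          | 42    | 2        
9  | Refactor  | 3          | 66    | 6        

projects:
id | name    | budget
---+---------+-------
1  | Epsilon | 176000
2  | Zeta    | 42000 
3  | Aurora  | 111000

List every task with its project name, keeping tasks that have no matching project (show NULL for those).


LEFT JOIN keeps every row from tasks (the left table); where project_id has no match in projects, the project columns become NULL. Walk through each task:
  - task 1 (Document): project_id=NULL, no match -> kept with NULL
  - task 2 (Migrate): project_id=2 -> matches Zeta
  - task 3 (Audit): project_id=2 -> matches Zeta
  - task 4 (Research): project_id=NULL, no match -> kept with NULL
  - task 5 (Optimize): project_id=1 -> matches Epsilon
  - task 6 (Implement): project_id=1 -> matches Epsilon
  - task 7 (Test): project_id=2 -> matches Zeta
  - task 8 (Design): project_id=2 -> matches Zeta
  - task 9 (Refactor): project_id=3 -> matches Aurora
All 9 rows appear; 2 have NULL project.

SQL:
SELECT a.name, b.name AS project
FROM tasks a
LEFT JOIN projects b ON a.project_id = b.id

Result:
name      | project
----------+--------
Document  | NULL   
Migrate   | Zeta   
Audit     | Zeta   
Research  | NULL   
Optimize  | Epsilon
Implement | Epsilon
Test      | Zeta   
Design    | Zeta   
Refactor  | Aurora 


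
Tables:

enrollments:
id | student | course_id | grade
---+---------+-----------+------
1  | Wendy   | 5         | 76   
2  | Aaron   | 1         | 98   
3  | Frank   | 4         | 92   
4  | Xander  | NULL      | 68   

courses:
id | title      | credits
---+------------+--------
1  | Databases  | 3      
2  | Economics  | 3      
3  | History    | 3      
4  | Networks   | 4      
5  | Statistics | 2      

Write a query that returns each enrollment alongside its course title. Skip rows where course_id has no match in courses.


INNER JOIN keeps only enrollments rows whose course_id matches an id in courses. Walk through each enrollment:
  - enrollment 1 (Wendy): course_id=5 -> matches Statistics
  - enrollment 2 (Aaron): course_id=1 -> matches Databases
  - enrollment 3 (Frank): course_id=4 -> matches Networks
  - enrollment 4 (Xander): course_id=NULL, no match -> dropped
So 1 of 4 rows is dropped.

SQL:
SELECT a.student, b.title AS course
FROM enrollments a
INNER JOIN courses b ON a.course_id = b.id

Result:
student | course    
--------+-----------
Wendy   | Statistics
Aaron   | Databases 
Frank   | Networks  


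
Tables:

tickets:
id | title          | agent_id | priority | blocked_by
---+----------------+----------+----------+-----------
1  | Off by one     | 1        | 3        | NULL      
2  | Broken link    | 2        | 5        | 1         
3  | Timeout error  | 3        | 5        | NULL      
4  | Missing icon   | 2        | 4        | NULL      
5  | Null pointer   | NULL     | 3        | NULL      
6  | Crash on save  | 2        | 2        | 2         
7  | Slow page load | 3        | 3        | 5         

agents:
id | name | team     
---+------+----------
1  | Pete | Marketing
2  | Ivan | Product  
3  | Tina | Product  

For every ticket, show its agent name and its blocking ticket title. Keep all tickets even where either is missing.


Two LEFT JOINs from the same base table tickets: one to agents via agent_id, one to tickets itself via blocked_by. Both are LEFT so every ticket is preserved.
Match against agents:
  - ticket 1 (Off by one): agent_id=1 -> matches Pete
  - ticket 2 (Broken link): agent_id=2 -> matches Ivan
  - ticket 3 (Timeout error): agent_id=3 -> matches Tina
  - ticket 4 (Missing icon): agent_id=2 -> matches Ivan
  - ticket 5 (Null pointer): agent_id=NULL, no match -> kept with NULL
  - ticket 6 (Crash on save): agent_id=2 -> matches Ivan
  - ticket 7 (Slow page load): agent_id=3 -> matches Tina
Match against tickets (self):
  - ticket 1 (Off by one): blocked_by=NULL -> NULL
  - ticket 2 (Broken link): blocked_by=1 -> Off by one
  - ticket 3 (Timeout error): blocked_by=NULL -> NULL
  - ticket 4 (Missing icon): blocked_by=NULL -> NULL
  - ticket 5 (Null pointer): blocked_by=NULL -> NULL
  - ticket 6 (Crash on save): blocked_by=2 -> Broken link
  - ticket 7 (Slow page load): blocked_by=5 -> Null pointer

SQL:
SELECT a.title, b.name AS agent, c.title AS blocked_by
FROM tickets a
LEFT JOIN agents b ON a.agent_id = b.id
LEFT JOIN tickets c ON a.blocked_by = c.id

Result:
title          | agent | blocked_by  
---------------+-------+-------------
Off by one     | Pete  | NULL        
Broken link    | Ivan  | Off by one  
Timeout error  | Tina  | NULL        
Missing icon   | Ivan  | NULL        
Null pointer   | NULL  | NULL        
Crash on save  | Ivan  | Broken link 
Slow page load | Tina  | Null pointer
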